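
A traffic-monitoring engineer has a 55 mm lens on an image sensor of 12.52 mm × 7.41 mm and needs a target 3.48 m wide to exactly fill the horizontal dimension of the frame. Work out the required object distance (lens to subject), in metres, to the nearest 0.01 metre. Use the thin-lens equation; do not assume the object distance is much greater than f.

15.34 m

W: 3.48 m = 3480 mm.
Magnification m = w/W = dᵢ/dₒ; combined with 1/f = 1/dₒ + 1/dᵢ this gives dₒ = f·(1 + W/w).
dₒ = 55 mm × (1 + 3480/12.52) = 55 × 278.9553 ≈ 15342.540 mm = 15.3425 m.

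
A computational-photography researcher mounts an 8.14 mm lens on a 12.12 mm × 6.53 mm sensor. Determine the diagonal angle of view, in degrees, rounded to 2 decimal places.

80.44°

Sensor diagonal = √(12.12² + 6.53²) = √189.5353 ≈ 13.7672 mm.
Angle of view α = 2·arctan(d/2f) with d = 13.7672 mm and f = 8.14 mm.
d/2f = 0.84565; arctan(0.84565) ≈ 40.2195°, so α ≈ 80.4391°.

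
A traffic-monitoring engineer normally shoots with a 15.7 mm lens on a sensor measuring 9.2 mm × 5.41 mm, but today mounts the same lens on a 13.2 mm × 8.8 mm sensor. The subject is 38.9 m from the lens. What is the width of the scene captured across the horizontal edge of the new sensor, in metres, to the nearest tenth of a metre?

The focal length stays 15.7 mm; the relevant sensor dimension is now w = 13.2 mm. Object distance dₒ = 38.9 m = 38900 mm.
Thin-lens field width W = w·(dₒ − f)/f = 13.2 × (38900 − 15.7)/15.7 ≈ 32692.532 mm = 32.6925 m.

32.7 m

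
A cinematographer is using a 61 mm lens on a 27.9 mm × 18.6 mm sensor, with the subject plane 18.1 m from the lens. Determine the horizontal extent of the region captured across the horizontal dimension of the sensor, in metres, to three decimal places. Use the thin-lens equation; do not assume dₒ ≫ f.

dₒ: 18.1 m = 18100 mm.
Similar triangles through the lens centre give W/dₒ = w/dᵢ; with 1/f = 1/dₒ + 1/dᵢ this gives W = w·(dₒ − f)/f.
W = 27.9 mm × (18100 − 61) / 61 = 27.9 × 295.7213 ≈ 8250.625 mm = 8.25062 m.

8.251 m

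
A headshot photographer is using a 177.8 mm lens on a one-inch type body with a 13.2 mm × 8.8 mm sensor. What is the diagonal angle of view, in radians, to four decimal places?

0.0892 rad

Sensor diagonal = √(13.2² + 8.8²) = √251.6800 ≈ 15.8644 mm.
Angle of view α = 2·arctan(d/2f) with d = 15.8644 mm and f = 177.8 mm.
d/2f = 0.04461; arctan(0.04461) ≈ 0.0446 rad, so α ≈ 0.0892 rad.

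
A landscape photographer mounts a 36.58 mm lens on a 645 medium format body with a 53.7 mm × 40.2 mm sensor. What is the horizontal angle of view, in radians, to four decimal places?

1.2664 rad

Angle of view α = 2·arctan(w/2f) with w = 53.7 mm and f = 36.58 mm.
w/2f = 0.73401; arctan(0.73401) ≈ 0.6332 rad, so α ≈ 1.2664 rad.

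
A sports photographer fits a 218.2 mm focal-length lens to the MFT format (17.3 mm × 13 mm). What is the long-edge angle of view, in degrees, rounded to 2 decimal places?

4.54°

Angle of view α = 2·arctan(w/2f) with w = 17.3 mm and f = 218.2 mm.
w/2f = 0.03964; arctan(0.03964) ≈ 2.2702°, so α ≈ 4.5403°.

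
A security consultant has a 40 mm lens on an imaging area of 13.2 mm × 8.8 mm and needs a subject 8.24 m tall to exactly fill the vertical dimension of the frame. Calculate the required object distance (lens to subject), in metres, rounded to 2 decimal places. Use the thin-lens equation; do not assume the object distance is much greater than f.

37.49 m

W: 8.24 m = 8240 mm.
Magnification m = h/W = dᵢ/dₒ; combined with 1/f = 1/dₒ + 1/dᵢ this gives dₒ = f·(1 + W/h).
dₒ = 40 mm × (1 + 8240/8.8) = 40 × 937.3636 ≈ 37494.545 mm = 37.4945 m.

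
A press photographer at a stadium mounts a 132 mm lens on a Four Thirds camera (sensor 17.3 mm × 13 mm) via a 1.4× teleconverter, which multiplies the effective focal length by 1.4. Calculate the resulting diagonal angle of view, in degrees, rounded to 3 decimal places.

6.702°

Effective focal length f = 132 × 1.4 = 184.8 mm.
Sensor diagonal = √(17.3² + 13²) = √468.2900 ≈ 21.6400 mm.
α = 2·arctan(21.640 / (2 × 184.8)) = 2·arctan(0.05855) ≈ 6.7017°.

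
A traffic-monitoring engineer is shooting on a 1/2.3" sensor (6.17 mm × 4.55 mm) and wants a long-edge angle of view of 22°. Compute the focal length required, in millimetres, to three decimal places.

15.871 mm

From α = 2·arctan(w/2f) we get f = w / (2·tan(α/2)).
With w = 6.17 mm and α/2 = 11°, tan(α/2) ≈ 0.19438, so f ≈ 6.17 / 0.38876 ≈ 15.8709 mm.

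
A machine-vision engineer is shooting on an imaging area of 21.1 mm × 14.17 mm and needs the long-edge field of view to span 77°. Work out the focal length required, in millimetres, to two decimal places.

From α = 2·arctan(w/2f) we get f = w / (2·tan(α/2)).
With w = 21.1 mm and α/2 = 38.5°, tan(α/2) ≈ 0.79544, so f ≈ 21.1 / 1.59087 ≈ 13.2632 mm.

13.26 mm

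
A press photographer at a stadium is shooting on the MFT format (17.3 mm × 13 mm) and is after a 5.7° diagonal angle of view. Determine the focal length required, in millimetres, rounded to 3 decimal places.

217.344 mm

Sensor diagonal = √(17.3² + 13²) = √468.2900 ≈ 21.6400 mm.
From α = 2·arctan(d/2f) we get f = d / (2·tan(α/2)).
With d = 21.6400 mm and α/2 = 2.85°, tan(α/2) ≈ 0.04978, so f ≈ 21.6400 / 0.09957 ≈ 217.3436 mm.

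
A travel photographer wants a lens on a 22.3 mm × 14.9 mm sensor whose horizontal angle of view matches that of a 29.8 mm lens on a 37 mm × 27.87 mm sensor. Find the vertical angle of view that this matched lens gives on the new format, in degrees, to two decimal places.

Equal horizontal AOV ⇒ f₂ = f₁ · 22.3/37 = 29.8 × 0.60270 ≈ 17.9605 mm.
Vertical AOV on the new format = 2·arctan(14.9 / (2 × 17.9605)) = 2·arctan(0.41480) ≈ 45.0572°.

45.06°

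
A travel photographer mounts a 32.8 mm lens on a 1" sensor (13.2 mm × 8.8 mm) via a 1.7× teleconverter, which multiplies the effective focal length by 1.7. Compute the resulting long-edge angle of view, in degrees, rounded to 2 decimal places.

13.50°

Effective focal length f = 32.8 × 1.7 = 55.76 mm.
α = 2·arctan(13.2 / (2 × 55.76)) = 2·arctan(0.11836) ≈ 13.5007°.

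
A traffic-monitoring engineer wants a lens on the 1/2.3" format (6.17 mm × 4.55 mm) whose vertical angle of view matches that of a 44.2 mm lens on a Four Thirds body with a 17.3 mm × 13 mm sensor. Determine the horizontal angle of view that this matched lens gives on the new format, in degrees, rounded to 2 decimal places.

Equal vertical AOV ⇒ f₂ = f₁ · 4.55/13 = 44.2 × 0.35000 ≈ 15.4700 mm.
Horizontal AOV on the new format = 2·arctan(6.17 / (2 × 15.4700)) = 2·arctan(0.19942) ≈ 22.5558°.

22.56°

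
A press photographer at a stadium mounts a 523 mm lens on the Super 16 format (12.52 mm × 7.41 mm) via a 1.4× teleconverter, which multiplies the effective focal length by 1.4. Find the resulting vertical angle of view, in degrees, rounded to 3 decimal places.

0.580°

Effective focal length f = 523 × 1.4 = 732.2 mm.
α = 2·arctan(7.41 / (2 × 732.2)) = 2·arctan(0.00506) ≈ 0.5798°.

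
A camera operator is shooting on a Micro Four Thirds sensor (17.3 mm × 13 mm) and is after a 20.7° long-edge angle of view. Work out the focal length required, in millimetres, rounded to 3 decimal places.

From α = 2·arctan(w/2f) we get f = w / (2·tan(α/2)).
With w = 17.3 mm and α/2 = 10.35°, tan(α/2) ≈ 0.18263, so f ≈ 17.3 / 0.36526 ≈ 47.3629 mm.

47.363 mm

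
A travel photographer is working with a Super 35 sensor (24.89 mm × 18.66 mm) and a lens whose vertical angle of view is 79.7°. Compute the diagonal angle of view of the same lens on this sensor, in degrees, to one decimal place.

108.6°

From the vertical AOV: f = 18.66 / (2·tan(39.85°)) = 18.66 / 1.66930 ≈ 11.1784 mm.
Sensor diagonal = √(24.89² + 18.66²) = √967.7077 ≈ 31.1080 mm.
Diagonal AOV = 2·arctan(31.1080 / (2 × 11.1784)) = 2·arctan(1.39144) ≈ 108.5918°.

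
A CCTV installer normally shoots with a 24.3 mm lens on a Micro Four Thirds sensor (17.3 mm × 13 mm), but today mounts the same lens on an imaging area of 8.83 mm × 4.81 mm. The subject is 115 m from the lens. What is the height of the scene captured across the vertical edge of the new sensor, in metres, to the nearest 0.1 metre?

The focal length stays 24.3 mm; the relevant sensor dimension is now h = 4.81 mm. Object distance dₒ = 115 m = 115000 mm.
Thin-lens field height W = h·(dₒ − f)/f = 4.81 × (115000 − 24.3)/24.3 ≈ 22758.564 mm = 22.7586 m.

22.8 m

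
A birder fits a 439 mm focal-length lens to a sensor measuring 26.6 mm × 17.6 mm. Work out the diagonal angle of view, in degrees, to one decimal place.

4.2°

Sensor diagonal = √(26.6² + 17.6²) = √1017.3200 ≈ 31.8955 mm.
Angle of view α = 2·arctan(d/2f) with d = 31.8955 mm and f = 439 mm.
d/2f = 0.03633; arctan(0.03633) ≈ 2.0805°, so α ≈ 4.1610°.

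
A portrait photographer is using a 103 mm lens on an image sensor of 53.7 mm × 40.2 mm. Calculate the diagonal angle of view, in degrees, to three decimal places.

Sensor diagonal = √(53.7² + 40.2²) = √4499.7300 ≈ 67.0800 mm.
Angle of view α = 2·arctan(d/2f) with d = 67.0800 mm and f = 103 mm.
d/2f = 0.32563; arctan(0.32563) ≈ 18.0369°, so α ≈ 36.0737°.

36.074°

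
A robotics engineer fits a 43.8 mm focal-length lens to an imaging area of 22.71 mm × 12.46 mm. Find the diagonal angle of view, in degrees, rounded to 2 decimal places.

Sensor diagonal = √(22.71² + 12.46²) = √670.9957 ≈ 25.9036 mm.
Angle of view α = 2·arctan(d/2f) with d = 25.9036 mm and f = 43.8 mm.
d/2f = 0.29570; arctan(0.29570) ≈ 16.4731°, so α ≈ 32.9462°.

32.95°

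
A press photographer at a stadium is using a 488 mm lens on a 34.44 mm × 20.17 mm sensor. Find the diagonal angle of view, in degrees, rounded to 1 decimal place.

4.7°

Sensor diagonal = √(34.44² + 20.17²) = √1592.9425 ≈ 39.9117 mm.
Angle of view α = 2·arctan(d/2f) with d = 39.9117 mm and f = 488 mm.
d/2f = 0.04089; arctan(0.04089) ≈ 2.3417°, so α ≈ 4.6834°.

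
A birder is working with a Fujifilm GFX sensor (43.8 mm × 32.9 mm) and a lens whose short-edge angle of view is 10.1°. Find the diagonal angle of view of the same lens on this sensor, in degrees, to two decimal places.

From the short-edge AOV: f = 32.9 / (2·tan(5.05°)) = 32.9 / 0.17674 ≈ 186.1532 mm.
Sensor diagonal = √(43.8² + 32.9²) = √3000.8500 ≈ 54.7800 mm.
Diagonal AOV = 2·arctan(54.7800 / (2 × 186.1532)) = 2·arctan(0.14714) ≈ 16.7405°.

16.74°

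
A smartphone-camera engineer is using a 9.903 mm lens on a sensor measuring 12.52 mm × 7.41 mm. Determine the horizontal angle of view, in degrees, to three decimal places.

64.597°

Angle of view α = 2·arctan(w/2f) with w = 12.52 mm and f = 9.903 mm.
w/2f = 0.63213; arctan(0.63213) ≈ 32.2983°, so α ≈ 64.5966°.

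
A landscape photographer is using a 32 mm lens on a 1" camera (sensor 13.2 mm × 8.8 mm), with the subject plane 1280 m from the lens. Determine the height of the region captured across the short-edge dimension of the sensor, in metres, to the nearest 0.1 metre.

352.0 m

dₒ: 1280 m = 1.28e+06 mm.
Similar triangles through the lens centre give W/dₒ = h/dᵢ; with 1/f = 1/dₒ + 1/dᵢ this gives W = h·(dₒ − f)/f.
W = 8.8 mm × (1.28e+06 − 32) / 32 = 8.8 × 39999.0000 ≈ 351991.200 mm = 351.991 m.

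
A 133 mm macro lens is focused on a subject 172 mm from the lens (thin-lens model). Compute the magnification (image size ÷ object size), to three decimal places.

Thin lens: 1/f = 1/dₒ + 1/dᵢ → 1/dᵢ = 1/133 − 1/172 = 0.0017048 mm⁻¹, so dᵢ ≈ 586.5641 mm.
Magnification m = dᵢ/dₒ = 586.5641/172 ≈ 3.41026.

3.410×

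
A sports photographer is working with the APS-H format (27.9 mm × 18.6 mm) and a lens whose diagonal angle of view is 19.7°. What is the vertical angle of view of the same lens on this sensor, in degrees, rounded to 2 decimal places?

Sensor diagonal = √(27.9² + 18.6²) = √1124.3700 ≈ 33.5316 mm.
From the diagonal AOV: f = 33.5316 / (2·tan(9.85°)) = 33.5316 / 0.34726 ≈ 96.5612 mm.
Vertical AOV = 2·arctan(18.6 / (2 × 96.5612)) = 2·arctan(0.09631) ≈ 11.0026°.

11.00°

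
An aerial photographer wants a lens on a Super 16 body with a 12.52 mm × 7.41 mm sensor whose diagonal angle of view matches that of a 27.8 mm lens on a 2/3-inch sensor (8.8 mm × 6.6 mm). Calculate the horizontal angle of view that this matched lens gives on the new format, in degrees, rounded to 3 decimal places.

Sensor diagonal = √(8.8² + 6.6²) = √121.0000 ≈ 11.0000 mm.
Sensor diagonal = √(12.52² + 7.41²) = √211.6585 ≈ 14.5485 mm.
Equal diagonal AOV ⇒ f₂ = f₁ · 14.5485/11.0000 = 27.8 × 1.32259 ≈ 36.7680 mm.
Horizontal AOV on the new format = 2·arctan(12.52 / (2 × 36.7680)) = 2·arctan(0.17026) ≈ 19.3247°.

19.325°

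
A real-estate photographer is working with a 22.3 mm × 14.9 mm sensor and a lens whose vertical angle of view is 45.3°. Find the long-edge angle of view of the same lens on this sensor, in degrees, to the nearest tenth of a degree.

From the vertical AOV: f = 14.9 / (2·tan(22.65°)) = 14.9 / 0.83457 ≈ 17.8535 mm.
Long-edge AOV = 2·arctan(22.3 / (2 × 17.8535)) = 2·arctan(0.62453) ≈ 63.9717°.

64.0°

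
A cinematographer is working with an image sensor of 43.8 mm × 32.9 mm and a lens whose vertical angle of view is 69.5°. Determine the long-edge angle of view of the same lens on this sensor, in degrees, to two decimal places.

85.45°

From the vertical AOV: f = 32.9 / (2·tan(34.75°)) = 32.9 / 1.38745 ≈ 23.7126 mm.
Long-edge AOV = 2·arctan(43.8 / (2 × 23.7126)) = 2·arctan(0.92356) ≈ 85.4487°.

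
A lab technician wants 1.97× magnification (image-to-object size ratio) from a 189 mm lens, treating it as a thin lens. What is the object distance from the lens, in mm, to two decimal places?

284.94 mm

With m = dᵢ/dₒ and 1/f = 1/dₒ + 1/dᵢ, substituting dᵢ = m·dₒ gives 1/f = (1 + 1/m)/dₒ, hence dₒ = f·(1 + 1/m).
dₒ = 189 × (1 + 1/1.97) = 189 × 1.50761 ≈ 284.939 mm.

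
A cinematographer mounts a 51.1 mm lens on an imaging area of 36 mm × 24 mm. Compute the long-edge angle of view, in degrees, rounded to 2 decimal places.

Angle of view α = 2·arctan(w/2f) with w = 36 mm and f = 51.1 mm.
w/2f = 0.35225; arctan(0.35225) ≈ 19.4048°, so α ≈ 38.8097°.

38.81°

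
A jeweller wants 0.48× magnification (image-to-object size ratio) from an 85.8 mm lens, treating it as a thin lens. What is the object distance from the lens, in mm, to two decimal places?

264.55 mm

With m = dᵢ/dₒ and 1/f = 1/dₒ + 1/dᵢ, substituting dᵢ = m·dₒ gives 1/f = (1 + 1/m)/dₒ, hence dₒ = f·(1 + 1/m).
dₒ = 85.8 × (1 + 1/0.48) = 85.8 × 3.08333 ≈ 264.550 mm.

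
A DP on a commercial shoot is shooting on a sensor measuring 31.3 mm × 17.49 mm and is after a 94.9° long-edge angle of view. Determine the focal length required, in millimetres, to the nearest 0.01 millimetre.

From α = 2·arctan(w/2f) we get f = w / (2·tan(α/2)).
With w = 31.3 mm and α/2 = 47.45°, tan(α/2) ≈ 1.08940, so f ≈ 31.3 / 2.17880 ≈ 14.3657 mm.

14.37 mm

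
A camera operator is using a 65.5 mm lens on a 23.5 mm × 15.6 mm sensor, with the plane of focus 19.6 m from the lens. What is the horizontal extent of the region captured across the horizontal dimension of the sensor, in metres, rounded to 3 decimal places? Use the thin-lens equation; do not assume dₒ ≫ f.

dₒ: 19.6 m = 19600 mm.
Similar triangles through the lens centre give W/dₒ = w/dᵢ; with 1/f = 1/dₒ + 1/dᵢ this gives W = w·(dₒ − f)/f.
W = 23.5 mm × (19600 − 65.5) / 65.5 = 23.5 × 298.2366 ≈ 7008.561 mm = 7.00856 m.

7.009 m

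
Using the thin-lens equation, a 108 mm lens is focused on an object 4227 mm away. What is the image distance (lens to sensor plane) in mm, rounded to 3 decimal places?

1/dᵢ = 1/f − 1/dₒ = 1/108 − 1/4227 = 0.0090227 mm⁻¹.
dᵢ = 1/0.0090227 ≈ 110.8318 mm.

110.832 mm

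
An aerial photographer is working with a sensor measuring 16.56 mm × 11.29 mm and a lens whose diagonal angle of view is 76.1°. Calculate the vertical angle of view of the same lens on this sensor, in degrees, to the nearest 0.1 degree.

47.6°

Sensor diagonal = √(16.56² + 11.29²) = √401.6977 ≈ 20.0424 mm.
From the diagonal AOV: f = 20.0424 / (2·tan(38.05°)) = 20.0424 / 1.56538 ≈ 12.8035 mm.
Vertical AOV = 2·arctan(11.29 / (2 × 12.8035)) = 2·arctan(0.44089) ≈ 47.5849°.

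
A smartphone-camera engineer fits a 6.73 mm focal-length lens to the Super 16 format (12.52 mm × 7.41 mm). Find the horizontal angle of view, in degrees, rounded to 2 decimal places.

Angle of view α = 2·arctan(w/2f) with w = 12.52 mm and f = 6.73 mm.
w/2f = 0.93016; arctan(0.93016) ≈ 42.9278°, so α ≈ 85.8557°.

85.86°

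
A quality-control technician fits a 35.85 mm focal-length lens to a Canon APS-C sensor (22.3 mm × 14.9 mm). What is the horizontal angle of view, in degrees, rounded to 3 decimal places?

Angle of view α = 2·arctan(w/2f) with w = 22.3 mm and f = 35.85 mm.
w/2f = 0.31102; arctan(0.31102) ≈ 17.2766°, so α ≈ 34.5533°.

34.553°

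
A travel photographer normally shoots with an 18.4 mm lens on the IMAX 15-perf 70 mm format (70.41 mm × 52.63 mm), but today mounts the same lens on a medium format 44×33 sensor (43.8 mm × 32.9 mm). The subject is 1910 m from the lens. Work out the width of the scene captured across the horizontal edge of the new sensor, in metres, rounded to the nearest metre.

4547 m

The focal length stays 18.4 mm; the relevant sensor dimension is now w = 43.8 mm. Object distance dₒ = 1910 m = 1.91e+06 mm.
Thin-lens field width W = w·(dₒ − f)/f = 43.8 × (1.91e+06 − 18.4)/18.4 ≈ 4546586.635 mm = 4546.59 m.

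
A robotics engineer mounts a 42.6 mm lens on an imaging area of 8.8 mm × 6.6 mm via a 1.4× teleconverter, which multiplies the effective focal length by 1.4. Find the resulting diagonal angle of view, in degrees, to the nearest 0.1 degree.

Effective focal length f = 42.6 × 1.4 = 59.64 mm.
Sensor diagonal = √(8.8² + 6.6²) = √121.0000 ≈ 11.0000 mm.
α = 2·arctan(11.000 / (2 × 59.64)) = 2·arctan(0.09222) ≈ 10.5378°.

10.5°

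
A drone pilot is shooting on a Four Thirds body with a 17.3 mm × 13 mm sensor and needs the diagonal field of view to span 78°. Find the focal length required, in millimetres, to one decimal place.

Sensor diagonal = √(17.3² + 13²) = √468.2900 ≈ 21.6400 mm.
From α = 2·arctan(d/2f) we get f = d / (2·tan(α/2)).
With d = 21.6400 mm and α/2 = 39°, tan(α/2) ≈ 0.80978, so f ≈ 21.6400 / 1.61957 ≈ 13.3616 mm.

13.4 mm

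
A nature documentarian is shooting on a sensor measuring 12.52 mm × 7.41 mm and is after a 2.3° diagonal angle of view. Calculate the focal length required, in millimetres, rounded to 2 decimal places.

362.37 mm

Sensor diagonal = √(12.52² + 7.41²) = √211.6585 ≈ 14.5485 mm.
From α = 2·arctan(d/2f) we get f = d / (2·tan(α/2)).
With d = 14.5485 mm and α/2 = 1.15°, tan(α/2) ≈ 0.02007, so f ≈ 14.5485 / 0.04015 ≈ 362.3717 mm.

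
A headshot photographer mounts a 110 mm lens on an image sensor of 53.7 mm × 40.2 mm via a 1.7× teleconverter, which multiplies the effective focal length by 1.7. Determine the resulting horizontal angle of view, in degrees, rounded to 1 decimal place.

Effective focal length f = 110 × 1.7 = 187 mm.
α = 2·arctan(53.7 / (2 × 187)) = 2·arctan(0.14358) ≈ 16.3417°.

16.3°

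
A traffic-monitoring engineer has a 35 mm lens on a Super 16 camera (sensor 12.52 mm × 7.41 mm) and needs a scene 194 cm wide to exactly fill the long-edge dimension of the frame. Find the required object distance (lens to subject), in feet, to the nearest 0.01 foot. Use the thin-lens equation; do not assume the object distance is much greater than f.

W: 194 cm = 1940 mm.
Magnification m = w/W = dᵢ/dₒ; combined with 1/f = 1/dₒ + 1/dᵢ this gives dₒ = f·(1 + W/w).
dₒ = 35 mm × (1 + 1940/12.52) = 35 × 155.9521 ≈ 5458.323 mm = 5458.323/304.8 ft = 17.9079 ft.

17.91 ft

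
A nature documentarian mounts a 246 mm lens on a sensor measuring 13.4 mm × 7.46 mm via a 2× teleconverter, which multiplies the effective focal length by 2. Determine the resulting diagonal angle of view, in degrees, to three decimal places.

1.786°

Effective focal length f = 246 × 2 = 492 mm.
Sensor diagonal = √(13.4² + 7.46²) = √235.2116 ≈ 15.3366 mm.
α = 2·arctan(15.337 / (2 × 492)) = 2·arctan(0.01559) ≈ 1.7859°.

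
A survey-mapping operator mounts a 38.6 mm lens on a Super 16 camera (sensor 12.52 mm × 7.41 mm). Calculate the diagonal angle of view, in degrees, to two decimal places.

Sensor diagonal = √(12.52² + 7.41²) = √211.6585 ≈ 14.5485 mm.
Angle of view α = 2·arctan(d/2f) with d = 14.5485 mm and f = 38.6 mm.
d/2f = 0.18845; arctan(0.18845) ≈ 10.6723°, so α ≈ 21.3447°.

21.34°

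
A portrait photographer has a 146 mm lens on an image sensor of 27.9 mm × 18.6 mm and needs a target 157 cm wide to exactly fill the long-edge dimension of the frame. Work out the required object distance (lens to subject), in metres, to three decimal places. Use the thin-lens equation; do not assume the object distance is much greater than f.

W: 157 cm = 1570 mm.
Magnification m = w/W = dᵢ/dₒ; combined with 1/f = 1/dₒ + 1/dᵢ this gives dₒ = f·(1 + W/w).
dₒ = 146 mm × (1 + 1570/27.9) = 146 × 57.2724 ≈ 8361.771 mm = 8.36177 m.

8.362 m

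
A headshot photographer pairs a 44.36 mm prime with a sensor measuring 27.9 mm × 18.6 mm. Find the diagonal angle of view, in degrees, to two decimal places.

Sensor diagonal = √(27.9² + 18.6²) = √1124.3700 ≈ 33.5316 mm.
Angle of view α = 2·arctan(d/2f) with d = 33.5316 mm and f = 44.36 mm.
d/2f = 0.37795; arctan(0.37795) ≈ 20.7040°, so α ≈ 41.4081°.

41.41°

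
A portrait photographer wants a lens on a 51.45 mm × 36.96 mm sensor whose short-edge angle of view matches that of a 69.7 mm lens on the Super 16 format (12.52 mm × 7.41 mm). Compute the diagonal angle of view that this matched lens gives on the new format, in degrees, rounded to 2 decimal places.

10.41°

Equal short-edge AOV ⇒ f₂ = f₁ · 36.96/7.41 = 69.7 × 4.98785 ≈ 347.6534 mm.
Sensor diagonal = √(51.45² + 36.96²) = √4013.1441 ≈ 63.3494 mm.
Diagonal AOV on the new format = 2·arctan(63.3494 / (2 × 347.6534)) = 2·arctan(0.09111) ≈ 10.4117°.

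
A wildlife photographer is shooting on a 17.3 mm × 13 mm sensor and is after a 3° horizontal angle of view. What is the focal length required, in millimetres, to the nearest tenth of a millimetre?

From α = 2·arctan(w/2f) we get f = w / (2·tan(α/2)).
With w = 17.3 mm and α/2 = 1.5°, tan(α/2) ≈ 0.02619, so f ≈ 17.3 / 0.05237 ≈ 330.3302 mm.

330.3 mm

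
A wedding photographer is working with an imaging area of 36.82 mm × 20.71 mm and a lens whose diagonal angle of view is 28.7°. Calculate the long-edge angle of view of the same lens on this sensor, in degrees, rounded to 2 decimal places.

25.14°

Sensor diagonal = √(36.82² + 20.71²) = √1784.6165 ≈ 42.2447 mm.
From the diagonal AOV: f = 42.2447 / (2·tan(14.35°)) = 42.2447 / 0.51165 ≈ 82.5652 mm.
Long-edge AOV = 2·arctan(36.82 / (2 × 82.5652)) = 2·arctan(0.22298) ≈ 25.1398°.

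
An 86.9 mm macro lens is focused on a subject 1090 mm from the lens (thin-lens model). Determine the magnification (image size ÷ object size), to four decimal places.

Thin lens: 1/f = 1/dₒ + 1/dᵢ → 1/dᵢ = 1/86.9 − 1/1090 = 0.0105900 mm⁻¹, so dᵢ ≈ 94.4283 mm.
Magnification m = dᵢ/dₒ = 94.4283/1090 ≈ 0.08663.

0.0866×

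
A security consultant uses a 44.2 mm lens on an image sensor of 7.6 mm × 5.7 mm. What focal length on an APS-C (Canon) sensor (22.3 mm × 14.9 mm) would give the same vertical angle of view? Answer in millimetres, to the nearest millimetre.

Equal angle of view means equal height/f ratio, so f₂ = f₁ · (height₂/height₁) = 44.2 × 14.9/5.7.
f₂ = 44.2 × 2.61404 ≈ 115.540 mm.

116 mm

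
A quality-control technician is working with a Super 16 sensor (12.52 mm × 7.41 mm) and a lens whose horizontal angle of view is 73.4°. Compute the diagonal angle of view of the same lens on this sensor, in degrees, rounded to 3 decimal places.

From the horizontal AOV: f = 12.52 / (2·tan(36.7°)) = 12.52 / 1.49075 ≈ 8.3984 mm.
Sensor diagonal = √(12.52² + 7.41²) = √211.6585 ≈ 14.5485 mm.
Diagonal AOV = 2·arctan(14.5485 / (2 × 8.3984)) = 2·arctan(0.86614) ≈ 81.7945°.

81.794°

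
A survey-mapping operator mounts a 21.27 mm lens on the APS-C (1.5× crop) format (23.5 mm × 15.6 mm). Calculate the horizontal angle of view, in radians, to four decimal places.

Angle of view α = 2·arctan(w/2f) with w = 23.5 mm and f = 21.27 mm.
w/2f = 0.55242; arctan(0.55242) ≈ 0.5047 rad, so α ≈ 1.0094 rad.

1.0094 rad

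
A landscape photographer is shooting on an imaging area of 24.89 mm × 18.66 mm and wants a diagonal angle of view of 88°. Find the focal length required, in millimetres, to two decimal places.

16.11 mm

Sensor diagonal = √(24.89² + 18.66²) = √967.7077 ≈ 31.1080 mm.
From α = 2·arctan(d/2f) we get f = d / (2·tan(α/2)).
With d = 31.1080 mm and α/2 = 44°, tan(α/2) ≈ 0.96569, so f ≈ 31.1080 / 1.93138 ≈ 16.1066 mm.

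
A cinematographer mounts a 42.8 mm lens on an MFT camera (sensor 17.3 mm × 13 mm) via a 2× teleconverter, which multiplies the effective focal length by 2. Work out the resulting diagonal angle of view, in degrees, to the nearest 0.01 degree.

14.41°

Effective focal length f = 42.8 × 2 = 85.6 mm.
Sensor diagonal = √(17.3² + 13²) = √468.2900 ≈ 21.6400 mm.
α = 2·arctan(21.640 / (2 × 85.6)) = 2·arctan(0.12640) ≈ 14.4082°.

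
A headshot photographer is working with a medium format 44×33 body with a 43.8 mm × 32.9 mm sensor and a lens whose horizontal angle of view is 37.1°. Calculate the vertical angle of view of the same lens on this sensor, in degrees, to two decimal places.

From the horizontal AOV: f = 43.8 / (2·tan(18.55°)) = 43.8 / 0.67113 ≈ 65.2629 mm.
Vertical AOV = 2·arctan(32.9 / (2 × 65.2629)) = 2·arctan(0.25206) ≈ 28.2943°.

28.29°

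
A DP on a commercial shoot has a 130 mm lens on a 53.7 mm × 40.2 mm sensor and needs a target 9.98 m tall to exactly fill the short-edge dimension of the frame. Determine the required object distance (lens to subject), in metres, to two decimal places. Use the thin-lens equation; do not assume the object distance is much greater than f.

W: 9.98 m = 9980 mm.
Magnification m = h/W = dᵢ/dₒ; combined with 1/f = 1/dₒ + 1/dᵢ this gives dₒ = f·(1 + W/h).
dₒ = 130 mm × (1 + 9980/40.2) = 130 × 249.2587 ≈ 32403.632 mm = 32.4036 m.

32.40 m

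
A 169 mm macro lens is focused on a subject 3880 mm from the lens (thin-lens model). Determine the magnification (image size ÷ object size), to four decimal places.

0.0455×

Thin lens: 1/f = 1/dₒ + 1/dᵢ → 1/dᵢ = 1/169 − 1/3880 = 0.0056594 mm⁻¹, so dᵢ ≈ 176.6963 mm.
Magnification m = dᵢ/dₒ = 176.6963/3880 ≈ 0.04554.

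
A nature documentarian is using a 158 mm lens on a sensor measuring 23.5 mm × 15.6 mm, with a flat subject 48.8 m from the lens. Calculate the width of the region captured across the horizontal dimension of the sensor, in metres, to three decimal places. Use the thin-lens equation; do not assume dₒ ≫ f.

dₒ: 48.8 m = 48800 mm.
Similar triangles through the lens centre give W/dₒ = w/dᵢ; with 1/f = 1/dₒ + 1/dᵢ this gives W = w·(dₒ − f)/f.
W = 23.5 mm × (48800 − 158) / 158 = 23.5 × 307.8608 ≈ 7234.728 mm = 7.23473 m.

7.235 m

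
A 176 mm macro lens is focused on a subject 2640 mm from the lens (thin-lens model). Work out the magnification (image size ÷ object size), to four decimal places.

Thin lens: 1/f = 1/dₒ + 1/dᵢ → 1/dᵢ = 1/176 − 1/2640 = 0.0053030 mm⁻¹, so dᵢ ≈ 188.5714 mm.
Magnification m = dᵢ/dₒ = 188.5714/2640 ≈ 0.07143.

0.0714×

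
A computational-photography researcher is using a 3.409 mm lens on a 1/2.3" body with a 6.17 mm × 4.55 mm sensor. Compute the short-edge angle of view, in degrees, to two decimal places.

Angle of view α = 2·arctan(h/2f) with h = 4.55 mm and f = 3.409 mm.
h/2f = 0.66735; arctan(0.66735) ≈ 33.7172°, so α ≈ 67.4344°.

67.43°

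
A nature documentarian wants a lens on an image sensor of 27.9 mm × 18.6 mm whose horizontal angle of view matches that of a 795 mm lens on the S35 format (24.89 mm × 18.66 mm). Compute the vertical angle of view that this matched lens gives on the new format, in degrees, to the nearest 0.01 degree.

Equal horizontal AOV ⇒ f₂ = f₁ · 27.9/24.89 = 795 × 1.12093 ≈ 891.1410 mm.
Vertical AOV on the new format = 2·arctan(18.6 / (2 × 891.1410)) = 2·arctan(0.01044) ≈ 1.1958°.

1.20°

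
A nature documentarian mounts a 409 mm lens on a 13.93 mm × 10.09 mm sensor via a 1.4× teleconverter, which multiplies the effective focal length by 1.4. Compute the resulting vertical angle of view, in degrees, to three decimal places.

1.010°

Effective focal length f = 409 × 1.4 = 572.6 mm.
α = 2·arctan(10.09 / (2 × 572.6)) = 2·arctan(0.00881) ≈ 1.0096°.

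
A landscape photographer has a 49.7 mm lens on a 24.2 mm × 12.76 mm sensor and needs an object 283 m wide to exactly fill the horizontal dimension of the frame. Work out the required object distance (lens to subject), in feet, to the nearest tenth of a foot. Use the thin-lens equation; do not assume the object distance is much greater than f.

W: 283 m = 283000 mm.
Magnification m = w/W = dᵢ/dₒ; combined with 1/f = 1/dₒ + 1/dᵢ this gives dₒ = f·(1 + W/w).
dₒ = 49.7 mm × (1 + 283000/24.2) = 49.7 × 11695.2149 ≈ 581252.179 mm = 581252.179/304.8 ft = 1907 ft.

1907.0 ft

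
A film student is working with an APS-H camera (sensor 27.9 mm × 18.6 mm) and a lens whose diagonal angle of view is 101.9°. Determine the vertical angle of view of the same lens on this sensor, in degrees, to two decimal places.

68.73°

Sensor diagonal = √(27.9² + 18.6²) = √1124.3700 ≈ 33.5316 mm.
From the diagonal AOV: f = 33.5316 / (2·tan(50.95°)) = 33.5316 / 2.46539 ≈ 13.6009 mm.
Vertical AOV = 2·arctan(18.6 / (2 × 13.6009)) = 2·arctan(0.68378) ≈ 68.7268°.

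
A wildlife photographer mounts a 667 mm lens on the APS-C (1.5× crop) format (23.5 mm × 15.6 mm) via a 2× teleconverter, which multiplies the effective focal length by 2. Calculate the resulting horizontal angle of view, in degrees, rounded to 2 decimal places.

Effective focal length f = 667 × 2 = 1334 mm.
α = 2·arctan(23.5 / (2 × 1334)) = 2·arctan(0.00881) ≈ 1.0093°.

1.01°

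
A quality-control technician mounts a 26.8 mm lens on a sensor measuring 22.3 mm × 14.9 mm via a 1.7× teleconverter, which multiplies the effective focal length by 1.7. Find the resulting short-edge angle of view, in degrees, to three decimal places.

Effective focal length f = 26.8 × 1.7 = 45.56 mm.
α = 2·arctan(14.9 / (2 × 45.56)) = 2·arctan(0.16352) ≈ 18.5737°.

18.574°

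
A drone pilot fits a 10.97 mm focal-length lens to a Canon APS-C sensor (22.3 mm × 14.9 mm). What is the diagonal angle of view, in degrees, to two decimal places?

Sensor diagonal = √(22.3² + 14.9²) = √719.3000 ≈ 26.8198 mm.
Angle of view α = 2·arctan(d/2f) with d = 26.8198 mm and f = 10.97 mm.
d/2f = 1.22241; arctan(1.22241) ≈ 50.7150°, so α ≈ 101.4300°.

101.43°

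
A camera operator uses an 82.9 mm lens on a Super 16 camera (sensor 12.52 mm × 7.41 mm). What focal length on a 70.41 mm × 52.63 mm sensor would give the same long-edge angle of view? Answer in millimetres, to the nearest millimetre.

Equal angle of view means equal width/f ratio, so f₂ = f₁ · (width₂/width₁) = 82.9 × 70.41/12.52.
f₂ = 82.9 × 5.62380 ≈ 466.213 mm.

466 mm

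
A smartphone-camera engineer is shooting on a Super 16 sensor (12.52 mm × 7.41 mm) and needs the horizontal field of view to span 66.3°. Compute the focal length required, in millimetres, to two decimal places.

From α = 2·arctan(w/2f) we get f = w / (2·tan(α/2)).
With w = 12.52 mm and α/2 = 33.15°, tan(α/2) ≈ 0.65314, so f ≈ 12.52 / 1.30627 ≈ 9.5845 mm.

9.58 mm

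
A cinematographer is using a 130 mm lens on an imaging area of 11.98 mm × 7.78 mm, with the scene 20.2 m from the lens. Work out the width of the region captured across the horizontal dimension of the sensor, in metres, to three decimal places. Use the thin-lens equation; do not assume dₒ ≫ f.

dₒ: 20.2 m = 20200 mm.
Similar triangles through the lens centre give W/dₒ = w/dᵢ; with 1/f = 1/dₒ + 1/dᵢ this gives W = w·(dₒ − f)/f.
W = 11.98 mm × (20200 − 130) / 130 = 11.98 × 154.3846 ≈ 1849.528 mm = 1.84953 m.

1.850 m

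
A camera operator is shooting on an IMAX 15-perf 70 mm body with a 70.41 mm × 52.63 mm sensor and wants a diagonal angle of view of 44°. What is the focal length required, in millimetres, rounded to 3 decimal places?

Sensor diagonal = √(70.41² + 52.63²) = √7727.4850 ≈ 87.9061 mm.
From α = 2·arctan(d/2f) we get f = d / (2·tan(α/2)).
With d = 87.9061 mm and α/2 = 22°, tan(α/2) ≈ 0.40403, so f ≈ 87.9061 / 0.80805 ≈ 108.7876 mm.

108.788 mm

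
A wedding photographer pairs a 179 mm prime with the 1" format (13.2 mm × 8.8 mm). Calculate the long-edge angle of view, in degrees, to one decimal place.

4.2°

Angle of view α = 2·arctan(w/2f) with w = 13.2 mm and f = 179 mm.
w/2f = 0.03687; arctan(0.03687) ≈ 2.1116°, so α ≈ 4.2233°.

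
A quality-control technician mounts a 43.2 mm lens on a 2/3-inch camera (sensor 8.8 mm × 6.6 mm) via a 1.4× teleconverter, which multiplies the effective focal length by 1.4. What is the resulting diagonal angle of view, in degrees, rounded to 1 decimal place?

10.4°

Effective focal length f = 43.2 × 1.4 = 60.48 mm.
Sensor diagonal = √(8.8² + 6.6²) = √121.0000 ≈ 11.0000 mm.
α = 2·arctan(11.000 / (2 × 60.48)) = 2·arctan(0.09094) ≈ 10.3923°.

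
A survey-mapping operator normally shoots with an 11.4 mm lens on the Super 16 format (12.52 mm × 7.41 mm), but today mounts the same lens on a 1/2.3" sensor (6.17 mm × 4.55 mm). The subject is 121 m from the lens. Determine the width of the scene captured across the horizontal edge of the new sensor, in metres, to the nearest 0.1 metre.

65.5 m

The focal length stays 11.4 mm; the relevant sensor dimension is now w = 6.17 mm. Object distance dₒ = 121 m = 121000 mm.
Thin-lens field width W = w·(dₒ − f)/f = 6.17 × (121000 − 11.4)/11.4 ≈ 65482.426 mm = 65.4824 m.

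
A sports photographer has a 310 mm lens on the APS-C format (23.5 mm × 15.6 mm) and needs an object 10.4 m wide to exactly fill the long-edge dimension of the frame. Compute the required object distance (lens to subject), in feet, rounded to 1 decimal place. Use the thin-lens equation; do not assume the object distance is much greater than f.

451.1 ft

W: 10.4 m = 10400 mm.
Magnification m = w/W = dᵢ/dₒ; combined with 1/f = 1/dₒ + 1/dᵢ this gives dₒ = f·(1 + W/w).
dₒ = 310 mm × (1 + 10400/23.5) = 310 × 443.5532 ≈ 137501.489 mm = 137501.489/304.8 ft = 451.12 ft.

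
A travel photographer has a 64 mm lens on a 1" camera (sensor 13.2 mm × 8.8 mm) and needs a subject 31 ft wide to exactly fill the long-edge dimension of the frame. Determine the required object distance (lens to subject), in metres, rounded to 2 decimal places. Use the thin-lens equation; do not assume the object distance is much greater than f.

W: 31 ft × 304.8 mm/ft = 9448.80 mm.
Magnification m = w/W = dᵢ/dₒ; combined with 1/f = 1/dₒ + 1/dᵢ this gives dₒ = f·(1 + W/w).
dₒ = 64 mm × (1 + 9448.8/13.2) = 64 × 716.8182 ≈ 45876.362 mm = 45.8764 m.

45.88 m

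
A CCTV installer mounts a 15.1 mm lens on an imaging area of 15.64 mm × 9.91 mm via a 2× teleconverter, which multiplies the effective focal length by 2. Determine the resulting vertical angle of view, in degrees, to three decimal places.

18.635°

Effective focal length f = 15.1 × 2 = 30.2 mm.
α = 2·arctan(9.91 / (2 × 30.2)) = 2·arctan(0.16407) ≈ 18.6353°.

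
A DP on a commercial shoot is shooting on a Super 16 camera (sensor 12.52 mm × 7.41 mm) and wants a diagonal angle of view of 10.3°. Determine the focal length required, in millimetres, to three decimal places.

80.711 mm

Sensor diagonal = √(12.52² + 7.41²) = √211.6585 ≈ 14.5485 mm.
From α = 2·arctan(d/2f) we get f = d / (2·tan(α/2)).
With d = 14.5485 mm and α/2 = 5.15°, tan(α/2) ≈ 0.09013, so f ≈ 14.5485 / 0.18025 ≈ 80.7108 mm.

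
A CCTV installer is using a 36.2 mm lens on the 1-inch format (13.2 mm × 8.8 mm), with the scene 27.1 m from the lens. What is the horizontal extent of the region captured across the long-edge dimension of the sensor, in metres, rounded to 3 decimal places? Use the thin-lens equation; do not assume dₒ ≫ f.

9.869 m

dₒ: 27.1 m = 27100 mm.
Similar triangles through the lens centre give W/dₒ = w/dᵢ; with 1/f = 1/dₒ + 1/dᵢ this gives W = w·(dₒ − f)/f.
W = 13.2 mm × (27100 − 36.2) / 36.2 = 13.2 × 747.6188 ≈ 9868.568 mm = 9.86857 m.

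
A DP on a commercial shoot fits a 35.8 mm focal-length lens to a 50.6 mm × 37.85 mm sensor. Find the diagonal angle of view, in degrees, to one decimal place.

82.9°

Sensor diagonal = √(50.6² + 37.85²) = √3992.9825 ≈ 63.1901 mm.
Angle of view α = 2·arctan(d/2f) with d = 63.1901 mm and f = 35.8 mm.
d/2f = 0.88254; arctan(0.88254) ≈ 41.4298°, so α ≈ 82.8596°.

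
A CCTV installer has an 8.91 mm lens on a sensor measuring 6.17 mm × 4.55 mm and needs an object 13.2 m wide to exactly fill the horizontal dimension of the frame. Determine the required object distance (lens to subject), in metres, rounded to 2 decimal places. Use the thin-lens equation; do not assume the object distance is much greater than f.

W: 13.2 m = 13200 mm.
Magnification m = w/W = dᵢ/dₒ; combined with 1/f = 1/dₒ + 1/dᵢ this gives dₒ = f·(1 + W/w).
dₒ = 8.91 mm × (1 + 13200/6.17) = 8.91 × 2140.3841 ≈ 19070.822 mm = 19.0708 m.

19.07 m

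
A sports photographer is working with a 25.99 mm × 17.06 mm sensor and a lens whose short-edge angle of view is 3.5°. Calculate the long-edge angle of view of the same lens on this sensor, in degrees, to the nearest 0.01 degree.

5.33°

From the short-edge AOV: f = 17.06 / (2·tan(1.75°)) = 17.06 / 0.06111 ≈ 279.1891 mm.
Long-edge AOV = 2·arctan(25.99 / (2 × 279.1891)) = 2·arctan(0.04655) ≈ 5.3299°.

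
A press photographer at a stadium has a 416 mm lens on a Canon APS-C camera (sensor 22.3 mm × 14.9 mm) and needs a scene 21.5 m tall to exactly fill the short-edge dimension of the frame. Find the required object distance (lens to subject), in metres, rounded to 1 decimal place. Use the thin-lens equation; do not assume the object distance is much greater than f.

600.7 m

W: 21.5 m = 21500 mm.
Magnification m = h/W = dᵢ/dₒ; combined with 1/f = 1/dₒ + 1/dᵢ this gives dₒ = f·(1 + W/h).
dₒ = 416 mm × (1 + 21500/14.9) = 416 × 1443.9530 ≈ 600684.456 mm = 600.684 m.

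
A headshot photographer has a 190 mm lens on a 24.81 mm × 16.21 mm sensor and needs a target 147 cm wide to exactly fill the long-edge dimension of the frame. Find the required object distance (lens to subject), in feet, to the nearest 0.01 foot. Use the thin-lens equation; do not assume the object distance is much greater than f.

37.56 ft

W: 147 cm = 1470 mm.
Magnification m = w/W = dᵢ/dₒ; combined with 1/f = 1/dₒ + 1/dᵢ this gives dₒ = f·(1 + W/w).
dₒ = 190 mm × (1 + 1470/24.81) = 190 × 60.2503 ≈ 11447.557 mm = 11447.557/304.8 ft = 37.5576 ft.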